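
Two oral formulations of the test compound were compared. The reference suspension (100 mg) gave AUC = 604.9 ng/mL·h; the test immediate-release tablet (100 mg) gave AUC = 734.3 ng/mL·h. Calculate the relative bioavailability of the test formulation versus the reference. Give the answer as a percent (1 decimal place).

F_rel = (AUC_test/D_test) / (AUC_ref/D_ref)
      = (734.3/100) / (604.9/100)
      = 7.343 / 6.049 = 1.2139 = 121.39%

F_rel = 121.4%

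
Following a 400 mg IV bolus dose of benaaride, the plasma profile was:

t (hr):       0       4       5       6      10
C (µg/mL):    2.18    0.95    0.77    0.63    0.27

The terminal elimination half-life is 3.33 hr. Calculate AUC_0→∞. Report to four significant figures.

Trapezoidal AUC_0→10:
  [0→4]: (2.18+0.95)/2 × 4 = 6.26
  [4→5]: (0.95+0.77)/2 × 1 = 0.86
  [5→6]: (0.77+0.63)/2 × 1 = 0.7
  [6→10]: (0.63+0.27)/2 × 4 = 1.8
  Sum = 9.62 µg/mL·hr
k_e = ln2 / t½ = 0.693147 / 3.33 = 0.2082 hr^-1
Extrapolated tail: C_last / k_e = 0.27 / 0.2082 = 1.297
AUC_0→∞ = 9.62 + 1.297 = 10.917 µg/mL·hr

AUC = 10.92 µg/mL·hr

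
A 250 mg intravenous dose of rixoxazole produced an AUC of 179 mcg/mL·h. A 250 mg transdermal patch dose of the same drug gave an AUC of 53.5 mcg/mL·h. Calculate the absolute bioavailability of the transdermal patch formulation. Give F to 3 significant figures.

F = (AUC_ev / D_ev) / (AUC_iv / D_iv)
  = (53.5/250) / (179/250)
  = 0.214 / 0.716 = 0.2989

F = 0.299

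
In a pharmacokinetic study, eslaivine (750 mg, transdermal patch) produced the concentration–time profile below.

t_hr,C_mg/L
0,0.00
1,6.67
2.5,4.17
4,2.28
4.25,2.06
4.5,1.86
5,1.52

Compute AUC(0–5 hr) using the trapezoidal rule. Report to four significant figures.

AUC = 18.18 mg/L·hr

Trapezoidal AUC_0→5:
  [0→1]: (0.00+6.67)/2 × 1 = 3.335
  [1→2.5]: (6.67+4.17)/2 × 1.5 = 8.13
  [2.5→4]: (4.17+2.28)/2 × 1.5 = 4.8375
  [4→4.25]: (2.28+2.06)/2 × 0.25 = 0.5425
  [4.25→4.5]: (2.06+1.86)/2 × 0.25 = 0.49
  [4.5→5]: (1.86+1.52)/2 × 0.5 = 0.845
  Sum = 18.18 mg/L·hr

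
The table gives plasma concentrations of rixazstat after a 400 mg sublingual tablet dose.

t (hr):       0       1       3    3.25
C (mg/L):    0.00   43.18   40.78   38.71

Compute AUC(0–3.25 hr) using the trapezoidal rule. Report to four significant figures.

Trapezoidal AUC_0→3.25:
  [0→1]: (0.00+43.18)/2 × 1 = 21.59
  [1→3]: (43.18+40.78)/2 × 2 = 83.96
  [3→3.25]: (40.78+38.71)/2 × 0.25 = 9.93625
  Sum = 115.48625 mg/L·hr

AUC = 115.5 mg/L·hr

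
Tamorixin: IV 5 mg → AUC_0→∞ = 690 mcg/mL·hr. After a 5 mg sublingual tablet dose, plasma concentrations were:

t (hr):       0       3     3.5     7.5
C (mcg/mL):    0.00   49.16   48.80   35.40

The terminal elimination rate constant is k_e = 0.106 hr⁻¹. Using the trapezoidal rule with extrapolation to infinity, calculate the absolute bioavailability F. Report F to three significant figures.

F = 0.870

Trapezoidal AUC_0→7.5 (sublingual tablet):
  [0→3]: (0.00+49.16)/2 × 3 = 73.74
  [3→3.5]: (49.16+48.80)/2 × 0.5 = 24.49
  [3.5→7.5]: (48.80+35.40)/2 × 4 = 168.4
  Sum = 266.63 mcg/mL·hr
Tail: C_last/k_e = 35.40/0.106 = 333.962
AUC_0→∞ (sublingual tablet) = 266.63 + 333.962 = 600.592 mcg/mL·hr
F = (AUC_ev/D_ev)/(AUC_iv/D_iv) = (600.592/5)/(690/5) = 120.1184/138 = 0.8704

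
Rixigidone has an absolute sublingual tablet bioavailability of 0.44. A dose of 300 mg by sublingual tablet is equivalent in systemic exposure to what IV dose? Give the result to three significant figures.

Systemic exposure from an extravascular dose = F × D_ev, so the equivalent IV dose is F × D_ev.
D_iv = F × D_ev = 0.44 × 300 = 132 mg

D_iv = 132 mg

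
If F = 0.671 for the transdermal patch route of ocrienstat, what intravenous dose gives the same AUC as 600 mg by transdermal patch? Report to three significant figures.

Systemic exposure from an extravascular dose = F × D_ev, so the equivalent IV dose is F × D_ev.
D_iv = F × D_ev = 0.671 × 600 = 402.6 mg

D_iv = 403 mg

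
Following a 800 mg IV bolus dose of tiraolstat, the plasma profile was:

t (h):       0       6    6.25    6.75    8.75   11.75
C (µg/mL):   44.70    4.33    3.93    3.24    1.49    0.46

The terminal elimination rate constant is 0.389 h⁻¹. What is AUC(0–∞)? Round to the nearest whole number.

AUC = 159 µg/mL·h

Trapezoidal AUC_0→11.75:
  [0→6]: (44.70+4.33)/2 × 6 = 147.09
  [6→6.25]: (4.33+3.93)/2 × 0.25 = 1.0325
  [6.25→6.75]: (3.93+3.24)/2 × 0.5 = 1.7925
  [6.75→8.75]: (3.24+1.49)/2 × 2 = 4.73
  [8.75→11.75]: (1.49+0.46)/2 × 3 = 2.925
  Sum = 157.57 µg/mL·h
Extrapolated tail: C_last / k_e = 0.46 / 0.389 = 1.183
AUC_0→∞ = 157.57 + 1.183 = 158.753 µg/mL·h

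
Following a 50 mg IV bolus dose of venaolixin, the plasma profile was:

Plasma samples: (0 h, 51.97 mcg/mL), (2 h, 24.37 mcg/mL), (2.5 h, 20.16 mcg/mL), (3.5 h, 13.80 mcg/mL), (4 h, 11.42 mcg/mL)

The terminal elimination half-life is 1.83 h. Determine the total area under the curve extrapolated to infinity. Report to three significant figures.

Trapezoidal AUC_0→4:
  [0→2]: (51.97+24.37)/2 × 2 = 76.34
  [2→2.5]: (24.37+20.16)/2 × 0.5 = 11.1325
  [2.5→3.5]: (20.16+13.80)/2 × 1 = 16.98
  [3.5→4]: (13.80+11.42)/2 × 0.5 = 6.305
  Sum = 110.7575 mcg/mL·h
k_e = ln2 / t½ = 0.693147 / 1.83 = 0.3788 h^-1
Extrapolated tail: C_last / k_e = 11.42 / 0.3788 = 30.148
AUC_0→∞ = 110.7575 + 30.148 = 140.9055 mcg/mL·h

AUC = 141 mcg/mL·h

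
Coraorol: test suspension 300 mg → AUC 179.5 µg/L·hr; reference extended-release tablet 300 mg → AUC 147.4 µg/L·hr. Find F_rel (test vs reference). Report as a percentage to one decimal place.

F_rel = (AUC_test/D_test) / (AUC_ref/D_ref)
      = (179.5/300) / (147.4/300)
      = 0.598333 / 0.491333 = 1.2178 = 121.78%

F_rel = 121.8%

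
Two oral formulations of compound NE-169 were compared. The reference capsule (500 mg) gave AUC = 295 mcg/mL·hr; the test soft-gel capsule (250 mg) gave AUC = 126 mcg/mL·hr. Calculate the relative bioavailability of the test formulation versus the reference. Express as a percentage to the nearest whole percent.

F_rel = (AUC_test/D_test) / (AUC_ref/D_ref)
      = (126/250) / (295/500)
      = 0.504 / 0.59 = 0.8542 = 85.42%

F_rel = 85%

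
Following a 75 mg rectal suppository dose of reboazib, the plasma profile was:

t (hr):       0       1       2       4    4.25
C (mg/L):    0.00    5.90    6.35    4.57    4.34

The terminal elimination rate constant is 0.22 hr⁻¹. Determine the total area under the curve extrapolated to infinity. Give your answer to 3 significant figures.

Trapezoidal AUC_0→4.25:
  [0→1]: (0.00+5.90)/2 × 1 = 2.95
  [1→2]: (5.90+6.35)/2 × 1 = 6.125
  [2→4]: (6.35+4.57)/2 × 2 = 10.92
  [4→4.25]: (4.57+4.34)/2 × 0.25 = 1.11375
  Sum = 21.10875 mg/L·hr
Extrapolated tail: C_last / k_e = 4.34 / 0.22 = 19.727
AUC_0→∞ = 21.10875 + 19.727 = 40.83575 mg/L·hr

AUC = 40.8 mg/L·hr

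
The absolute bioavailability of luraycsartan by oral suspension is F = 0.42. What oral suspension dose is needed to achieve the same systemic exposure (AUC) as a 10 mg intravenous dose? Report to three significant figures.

D_oral = 23.8 mg

For equal systemic exposure: F × D_ev = D_iv
D_ev = D_iv / F = 10 / 0.42 = 23.8095 mg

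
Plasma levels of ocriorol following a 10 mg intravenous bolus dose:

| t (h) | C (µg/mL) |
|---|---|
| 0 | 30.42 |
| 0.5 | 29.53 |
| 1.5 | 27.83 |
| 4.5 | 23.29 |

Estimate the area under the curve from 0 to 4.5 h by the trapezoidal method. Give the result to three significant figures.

Trapezoidal AUC_0→4.5:
  [0→0.5]: (30.42+29.53)/2 × 0.5 = 14.9875
  [0.5→1.5]: (29.53+27.83)/2 × 1 = 28.68
  [1.5→4.5]: (27.83+23.29)/2 × 3 = 76.68
  Sum = 120.3475 µg/mL·h

AUC = 120 µg/mL·h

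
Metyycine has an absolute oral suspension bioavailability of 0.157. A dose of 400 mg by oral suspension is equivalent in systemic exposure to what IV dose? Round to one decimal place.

Systemic exposure from an extravascular dose = F × D_ev, so the equivalent IV dose is F × D_ev.
D_iv = F × D_ev = 0.157 × 400 = 62.8 mg

D_iv = 62.8 mg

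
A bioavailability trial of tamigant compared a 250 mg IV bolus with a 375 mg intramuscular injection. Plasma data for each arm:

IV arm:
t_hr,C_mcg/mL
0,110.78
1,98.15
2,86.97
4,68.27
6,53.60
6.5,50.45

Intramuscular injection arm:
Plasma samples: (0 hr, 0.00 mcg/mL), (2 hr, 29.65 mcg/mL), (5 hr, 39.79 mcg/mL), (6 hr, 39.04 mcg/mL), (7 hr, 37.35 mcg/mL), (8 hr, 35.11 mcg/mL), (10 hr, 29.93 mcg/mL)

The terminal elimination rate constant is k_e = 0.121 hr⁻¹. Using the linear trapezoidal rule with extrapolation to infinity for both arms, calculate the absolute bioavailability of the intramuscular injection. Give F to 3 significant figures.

F = 0.407

Trapezoidal AUC_0→6.5 (IV):
  [0→1]: (110.78+98.15)/2 × 1 = 104.465
  [1→2]: (98.15+86.97)/2 × 1 = 92.56
  [2→4]: (86.97+68.27)/2 × 2 = 155.24
  [4→6]: (68.27+53.60)/2 × 2 = 121.87
  [6→6.5]: (53.60+50.45)/2 × 0.5 = 26.0125
  Sum = 500.1475 mcg/mL·hr
IV tail: 50.45/0.121 = 416.942; AUC_iv,0→∞ = 500.1475 + 416.942 = 917.0895 mcg/mL·hr
Trapezoidal AUC_0→10 (intramuscular injection):
  [0→2]: (0.00+29.65)/2 × 2 = 29.65
  [2→5]: (29.65+39.79)/2 × 3 = 104.16
  [5→6]: (39.79+39.04)/2 × 1 = 39.415
  [6→7]: (39.04+37.35)/2 × 1 = 38.195
  [7→8]: (37.35+35.11)/2 × 1 = 36.23
  [8→10]: (35.11+29.93)/2 × 2 = 65.04
  Sum = 312.69 mcg/mL·hr
intramuscular injection tail: 29.93/0.121 = 247.355; AUC_ev,0→∞ = 312.69 + 247.355 = 560.045 mcg/mL·hr
F = (AUC_ev/D_ev)/(AUC_iv/D_iv) = (560.045/375)/(917.0895/250) = 1.49345/3.668358 = 0.4071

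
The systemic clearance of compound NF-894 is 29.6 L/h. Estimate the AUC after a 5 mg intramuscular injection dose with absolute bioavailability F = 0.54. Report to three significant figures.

AUC = 0.0912 mg/L·h

AUC_0→∞ = F × Dose / CL
        = 0.54 × 5 / 29.6 = 0.0912162 mg/L·h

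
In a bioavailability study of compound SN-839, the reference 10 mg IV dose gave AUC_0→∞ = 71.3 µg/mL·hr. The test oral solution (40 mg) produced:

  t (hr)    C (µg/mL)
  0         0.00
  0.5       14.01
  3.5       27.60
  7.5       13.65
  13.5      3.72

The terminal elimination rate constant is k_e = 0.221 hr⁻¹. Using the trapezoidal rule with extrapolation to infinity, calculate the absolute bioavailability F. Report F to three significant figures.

Trapezoidal AUC_0→13.5 (oral solution):
  [0→0.5]: (0.00+14.01)/2 × 0.5 = 3.5025
  [0.5→3.5]: (14.01+27.60)/2 × 3 = 62.415
  [3.5→7.5]: (27.60+13.65)/2 × 4 = 82.5
  [7.5→13.5]: (13.65+3.72)/2 × 6 = 52.11
  Sum = 200.5275 µg/mL·hr
Tail: C_last/k_e = 3.72/0.221 = 16.833
AUC_0→∞ (oral solution) = 200.5275 + 16.833 = 217.3605 µg/mL·hr
F = (AUC_ev/D_ev)/(AUC_iv/D_iv) = (217.3605/40)/(71.3/10) = 5.4340125/7.13 = 0.7621

F = 0.762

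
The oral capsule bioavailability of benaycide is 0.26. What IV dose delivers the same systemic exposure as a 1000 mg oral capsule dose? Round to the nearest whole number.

D_iv = 260 mg

Systemic exposure from an extravascular dose = F × D_ev, so the equivalent IV dose is F × D_ev.
D_iv = F × D_ev = 0.26 × 1000 = 260 mg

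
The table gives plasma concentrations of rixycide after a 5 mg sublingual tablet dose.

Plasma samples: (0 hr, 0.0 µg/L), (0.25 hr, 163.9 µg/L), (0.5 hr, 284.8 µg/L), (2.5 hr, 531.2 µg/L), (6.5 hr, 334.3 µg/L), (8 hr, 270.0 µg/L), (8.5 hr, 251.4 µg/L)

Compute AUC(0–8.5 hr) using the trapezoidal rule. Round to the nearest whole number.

AUC = 3207 µg/L·hr

Trapezoidal AUC_0→8.5:
  [0→0.25]: (0.0+163.9)/2 × 0.25 = 20.4875
  [0.25→0.5]: (163.9+284.8)/2 × 0.25 = 56.0875
  [0.5→2.5]: (284.8+531.2)/2 × 2 = 816.0
  [2.5→6.5]: (531.2+334.3)/2 × 4 = 1731.0
  [6.5→8]: (334.3+270.0)/2 × 1.5 = 453.225
  [8→8.5]: (270.0+251.4)/2 × 0.5 = 130.35
  Sum = 3207.15 µg/L·hr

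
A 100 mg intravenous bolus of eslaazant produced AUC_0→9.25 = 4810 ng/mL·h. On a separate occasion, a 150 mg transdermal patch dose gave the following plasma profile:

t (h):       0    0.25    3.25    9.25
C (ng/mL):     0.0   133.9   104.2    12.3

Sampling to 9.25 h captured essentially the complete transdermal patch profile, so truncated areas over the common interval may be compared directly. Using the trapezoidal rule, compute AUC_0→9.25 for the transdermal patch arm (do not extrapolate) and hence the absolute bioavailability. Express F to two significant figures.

Trapezoidal AUC_0→9.25 (transdermal patch):
  [0→0.25]: (0.0+133.9)/2 × 0.25 = 16.7375
  [0.25→3.25]: (133.9+104.2)/2 × 3 = 357.15
  [3.25→9.25]: (104.2+12.3)/2 × 6 = 349.5
  Sum = 723.3875 ng/mL·h
F = (AUC_ev/D_ev)/(AUC_iv/D_iv) = (723.3875/150)/(4810/100) = 4.82258/48.1 = 0.1003

F = 0.10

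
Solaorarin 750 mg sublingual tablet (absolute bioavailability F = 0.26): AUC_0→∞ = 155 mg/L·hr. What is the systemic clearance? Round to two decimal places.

CL = 1.26 L/hr

CL = F × Dose / AUC_0→∞
   = 0.26 × 750 / 155 = 1.25806 L/hr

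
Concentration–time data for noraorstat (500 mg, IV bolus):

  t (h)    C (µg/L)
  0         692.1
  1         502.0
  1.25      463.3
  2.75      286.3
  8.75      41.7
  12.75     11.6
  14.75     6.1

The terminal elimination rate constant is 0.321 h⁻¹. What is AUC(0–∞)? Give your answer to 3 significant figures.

AUC = 2410 µg/L·h

Trapezoidal AUC_0→14.75:
  [0→1]: (692.1+502.0)/2 × 1 = 597.05
  [1→1.25]: (502.0+463.3)/2 × 0.25 = 120.6625
  [1.25→2.75]: (463.3+286.3)/2 × 1.5 = 562.2
  [2.75→8.75]: (286.3+41.7)/2 × 6 = 984.0
  [8.75→12.75]: (41.7+11.6)/2 × 4 = 106.6
  [12.75→14.75]: (11.6+6.1)/2 × 2 = 17.7
  Sum = 2388.2125 µg/L·h
Extrapolated tail: C_last / k_e = 6.1 / 0.321 = 19.003
AUC_0→∞ = 2388.2125 + 19.003 = 2407.2155 µg/L·h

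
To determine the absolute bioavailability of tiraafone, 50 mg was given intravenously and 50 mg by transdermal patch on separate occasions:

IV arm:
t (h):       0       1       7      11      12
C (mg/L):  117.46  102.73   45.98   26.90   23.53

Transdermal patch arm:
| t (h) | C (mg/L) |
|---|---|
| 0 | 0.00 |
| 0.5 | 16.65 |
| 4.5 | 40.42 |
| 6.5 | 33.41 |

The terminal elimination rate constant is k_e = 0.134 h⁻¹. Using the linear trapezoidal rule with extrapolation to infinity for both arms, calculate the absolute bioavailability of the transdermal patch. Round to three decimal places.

Trapezoidal AUC_0→12 (IV):
  [0→1]: (117.46+102.73)/2 × 1 = 110.095
  [1→7]: (102.73+45.98)/2 × 6 = 446.13
  [7→11]: (45.98+26.90)/2 × 4 = 145.76
  [11→12]: (26.90+23.53)/2 × 1 = 25.215
  Sum = 727.2 mg/L·h
IV tail: 23.53/0.134 = 175.597; AUC_iv,0→∞ = 727.2 + 175.597 = 902.797 mg/L·h
Trapezoidal AUC_0→6.5 (transdermal patch):
  [0→0.5]: (0.00+16.65)/2 × 0.5 = 4.1625
  [0.5→4.5]: (16.65+40.42)/2 × 4 = 114.14
  [4.5→6.5]: (40.42+33.41)/2 × 2 = 73.83
  Sum = 192.1325 mg/L·h
transdermal patch tail: 33.41/0.134 = 249.328; AUC_ev,0→∞ = 192.1325 + 249.328 = 441.4605 mg/L·h
F = (AUC_ev/D_ev)/(AUC_iv/D_iv) = (441.4605/50)/(902.797/50) = 8.82921/18.05594 = 0.4890

F = 0.489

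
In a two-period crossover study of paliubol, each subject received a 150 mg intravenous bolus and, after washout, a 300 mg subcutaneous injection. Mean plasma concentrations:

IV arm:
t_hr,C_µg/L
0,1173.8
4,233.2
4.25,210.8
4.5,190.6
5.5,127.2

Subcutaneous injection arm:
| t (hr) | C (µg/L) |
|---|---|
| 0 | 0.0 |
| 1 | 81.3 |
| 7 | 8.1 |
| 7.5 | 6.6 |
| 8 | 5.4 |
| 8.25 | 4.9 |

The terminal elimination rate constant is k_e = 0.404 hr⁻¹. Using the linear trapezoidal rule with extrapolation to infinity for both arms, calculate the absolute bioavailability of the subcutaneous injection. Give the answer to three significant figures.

Trapezoidal AUC_0→5.5 (IV):
  [0→4]: (1173.8+233.2)/2 × 4 = 2814.0
  [4→4.25]: (233.2+210.8)/2 × 0.25 = 55.5
  [4.25→4.5]: (210.8+190.6)/2 × 0.25 = 50.175
  [4.5→5.5]: (190.6+127.2)/2 × 1 = 158.9
  Sum = 3078.575 µg/L·hr
IV tail: 127.2/0.404 = 314.851; AUC_iv,0→∞ = 3078.575 + 314.851 = 3393.426 µg/L·hr
Trapezoidal AUC_0→8.25 (subcutaneous injection):
  [0→1]: (0.0+81.3)/2 × 1 = 40.65
  [1→7]: (81.3+8.1)/2 × 6 = 268.2
  [7→7.5]: (8.1+6.6)/2 × 0.5 = 3.675
  [7.5→8]: (6.6+5.4)/2 × 0.5 = 3.0
  [8→8.25]: (5.4+4.9)/2 × 0.25 = 1.2875
  Sum = 316.8125 µg/L·hr
subcutaneous injection tail: 4.9/0.404 = 12.129; AUC_ev,0→∞ = 316.8125 + 12.129 = 328.9415 µg/L·hr
F = (AUC_ev/D_ev)/(AUC_iv/D_iv) = (328.9415/300)/(3393.426/150) = 1.09647/22.62284 = 0.0485

F = 0.0485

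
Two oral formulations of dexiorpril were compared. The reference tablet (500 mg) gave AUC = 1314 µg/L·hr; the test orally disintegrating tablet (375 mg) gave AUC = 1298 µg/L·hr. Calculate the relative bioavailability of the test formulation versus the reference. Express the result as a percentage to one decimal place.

F_rel = (AUC_test/D_test) / (AUC_ref/D_ref)
      = (1298/375) / (1314/500)
      = 3.46133 / 2.628 = 1.3171 = 131.71%

F_rel = 131.7%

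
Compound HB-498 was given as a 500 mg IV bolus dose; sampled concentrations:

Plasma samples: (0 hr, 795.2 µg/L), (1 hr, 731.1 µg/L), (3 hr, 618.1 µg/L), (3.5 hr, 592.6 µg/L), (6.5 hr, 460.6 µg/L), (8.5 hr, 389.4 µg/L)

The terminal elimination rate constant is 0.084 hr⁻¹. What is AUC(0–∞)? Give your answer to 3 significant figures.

AUC = 9480 µg/L·hr

Trapezoidal AUC_0→8.5:
  [0→1]: (795.2+731.1)/2 × 1 = 763.15
  [1→3]: (731.1+618.1)/2 × 2 = 1349.2
  [3→3.5]: (618.1+592.6)/2 × 0.5 = 302.675
  [3.5→6.5]: (592.6+460.6)/2 × 3 = 1579.8
  [6.5→8.5]: (460.6+389.4)/2 × 2 = 850.0
  Sum = 4844.825 µg/L·hr
Extrapolated tail: C_last / k_e = 389.4 / 0.084 = 4635.714
AUC_0→∞ = 4844.825 + 4635.714 = 9480.539 µg/L·hr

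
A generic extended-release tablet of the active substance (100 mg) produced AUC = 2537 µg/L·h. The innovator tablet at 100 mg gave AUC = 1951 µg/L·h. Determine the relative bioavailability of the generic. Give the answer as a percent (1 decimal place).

F_rel = 130.0%

F_rel = (AUC_test/D_test) / (AUC_ref/D_ref)
      = (2537/100) / (1951/100)
      = 25.37 / 19.51 = 1.3004 = 130.04%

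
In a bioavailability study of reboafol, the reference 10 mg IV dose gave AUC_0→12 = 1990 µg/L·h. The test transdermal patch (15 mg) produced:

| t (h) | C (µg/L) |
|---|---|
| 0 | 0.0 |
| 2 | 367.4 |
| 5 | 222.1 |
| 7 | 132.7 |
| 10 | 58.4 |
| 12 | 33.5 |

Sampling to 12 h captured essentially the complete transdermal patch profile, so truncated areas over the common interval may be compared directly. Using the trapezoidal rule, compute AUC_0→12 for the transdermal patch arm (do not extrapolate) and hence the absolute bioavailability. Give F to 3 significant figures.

Trapezoidal AUC_0→12 (transdermal patch):
  [0→2]: (0.0+367.4)/2 × 2 = 367.4
  [2→5]: (367.4+222.1)/2 × 3 = 884.25
  [5→7]: (222.1+132.7)/2 × 2 = 354.8
  [7→10]: (132.7+58.4)/2 × 3 = 286.65
  [10→12]: (58.4+33.5)/2 × 2 = 91.9
  Sum = 1985.0 µg/L·h
F = (AUC_ev/D_ev)/(AUC_iv/D_iv) = (1985.0/15)/(1990/10) = 132.333/199 = 0.6650

F = 0.665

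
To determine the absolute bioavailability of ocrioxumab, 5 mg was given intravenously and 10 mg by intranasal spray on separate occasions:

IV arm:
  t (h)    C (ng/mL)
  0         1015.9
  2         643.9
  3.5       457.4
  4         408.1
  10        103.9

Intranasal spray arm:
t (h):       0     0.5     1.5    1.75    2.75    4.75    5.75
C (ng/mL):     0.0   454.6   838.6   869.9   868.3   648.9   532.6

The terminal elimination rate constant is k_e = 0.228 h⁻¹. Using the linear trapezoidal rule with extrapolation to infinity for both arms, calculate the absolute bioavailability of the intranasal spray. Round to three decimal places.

F = 0.670

Trapezoidal AUC_0→10 (IV):
  [0→2]: (1015.9+643.9)/2 × 2 = 1659.8
  [2→3.5]: (643.9+457.4)/2 × 1.5 = 825.975
  [3.5→4]: (457.4+408.1)/2 × 0.5 = 216.375
  [4→10]: (408.1+103.9)/2 × 6 = 1536.0
  Sum = 4238.15 ng/mL·h
IV tail: 103.9/0.228 = 455.702; AUC_iv,0→∞ = 4238.15 + 455.702 = 4693.852 ng/mL·h
Trapezoidal AUC_0→5.75 (intranasal spray):
  [0→0.5]: (0.0+454.6)/2 × 0.5 = 113.65
  [0.5→1.5]: (454.6+838.6)/2 × 1 = 646.6
  [1.5→1.75]: (838.6+869.9)/2 × 0.25 = 213.5625
  [1.75→2.75]: (869.9+868.3)/2 × 1 = 869.1
  [2.75→4.75]: (868.3+648.9)/2 × 2 = 1517.2
  [4.75→5.75]: (648.9+532.6)/2 × 1 = 590.75
  Sum = 3950.8625 ng/mL·h
intranasal spray tail: 532.6/0.228 = 2335.965; AUC_ev,0→∞ = 3950.8625 + 2335.965 = 6286.8275 ng/mL·h
F = (AUC_ev/D_ev)/(AUC_iv/D_iv) = (6286.8275/10)/(4693.852/5) = 628.68275/938.7704 = 0.6697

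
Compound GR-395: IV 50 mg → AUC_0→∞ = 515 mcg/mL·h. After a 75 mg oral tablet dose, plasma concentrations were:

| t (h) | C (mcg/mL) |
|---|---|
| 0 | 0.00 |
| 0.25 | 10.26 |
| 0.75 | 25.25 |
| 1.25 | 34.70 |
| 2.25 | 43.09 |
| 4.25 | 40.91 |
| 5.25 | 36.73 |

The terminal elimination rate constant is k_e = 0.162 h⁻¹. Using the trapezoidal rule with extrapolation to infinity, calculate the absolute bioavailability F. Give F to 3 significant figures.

F = 0.535

Trapezoidal AUC_0→5.25 (oral tablet):
  [0→0.25]: (0.00+10.26)/2 × 0.25 = 1.2825
  [0.25→0.75]: (10.26+25.25)/2 × 0.5 = 8.8775
  [0.75→1.25]: (25.25+34.70)/2 × 0.5 = 14.9875
  [1.25→2.25]: (34.70+43.09)/2 × 1 = 38.895
  [2.25→4.25]: (43.09+40.91)/2 × 2 = 84.0
  [4.25→5.25]: (40.91+36.73)/2 × 1 = 38.82
  Sum = 186.8625 mcg/mL·h
Tail: C_last/k_e = 36.73/0.162 = 226.728
AUC_0→∞ (oral tablet) = 186.8625 + 226.728 = 413.5905 mcg/mL·h
F = (AUC_ev/D_ev)/(AUC_iv/D_iv) = (413.5905/75)/(515/50) = 5.51454/10.3 = 0.5354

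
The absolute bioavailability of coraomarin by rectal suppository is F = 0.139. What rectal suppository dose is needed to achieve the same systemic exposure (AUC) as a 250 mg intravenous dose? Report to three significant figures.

D_rectal = 1800 mg

For equal systemic exposure: F × D_ev = D_iv
D_ev = D_iv / F = 250 / 0.139 = 1798.56 mg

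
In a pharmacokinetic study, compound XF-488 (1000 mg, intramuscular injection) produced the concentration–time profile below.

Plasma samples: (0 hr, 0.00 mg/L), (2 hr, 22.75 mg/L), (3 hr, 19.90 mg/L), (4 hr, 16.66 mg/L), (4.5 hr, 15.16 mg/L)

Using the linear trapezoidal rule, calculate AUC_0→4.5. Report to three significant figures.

AUC = 70.3 mg/L·hr

Trapezoidal AUC_0→4.5:
  [0→2]: (0.00+22.75)/2 × 2 = 22.75
  [2→3]: (22.75+19.90)/2 × 1 = 21.325
  [3→4]: (19.90+16.66)/2 × 1 = 18.28
  [4→4.5]: (16.66+15.16)/2 × 0.5 = 7.955
  Sum = 70.31 mg/L·hr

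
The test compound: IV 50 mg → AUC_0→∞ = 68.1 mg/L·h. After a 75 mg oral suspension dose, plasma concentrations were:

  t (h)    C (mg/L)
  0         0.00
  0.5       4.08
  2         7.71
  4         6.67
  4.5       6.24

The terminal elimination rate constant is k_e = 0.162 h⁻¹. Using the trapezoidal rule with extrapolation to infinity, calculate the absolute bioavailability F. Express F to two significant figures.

F = 0.65

Trapezoidal AUC_0→4.5 (oral suspension):
  [0→0.5]: (0.00+4.08)/2 × 0.5 = 1.02
  [0.5→2]: (4.08+7.71)/2 × 1.5 = 8.8425
  [2→4]: (7.71+6.67)/2 × 2 = 14.38
  [4→4.5]: (6.67+6.24)/2 × 0.5 = 3.2275
  Sum = 27.47 mg/L·h
Tail: C_last/k_e = 6.24/0.162 = 38.519
AUC_0→∞ (oral suspension) = 27.47 + 38.519 = 65.989 mg/L·h
F = (AUC_ev/D_ev)/(AUC_iv/D_iv) = (65.989/75)/(68.1/50) = 0.879853/1.362 = 0.6460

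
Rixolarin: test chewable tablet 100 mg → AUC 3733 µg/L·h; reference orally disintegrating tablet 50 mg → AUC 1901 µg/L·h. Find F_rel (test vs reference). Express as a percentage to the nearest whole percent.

F_rel = (AUC_test/D_test) / (AUC_ref/D_ref)
      = (3733/100) / (1901/50)
      = 37.33 / 38.02 = 0.9819 = 98.19%

F_rel = 98%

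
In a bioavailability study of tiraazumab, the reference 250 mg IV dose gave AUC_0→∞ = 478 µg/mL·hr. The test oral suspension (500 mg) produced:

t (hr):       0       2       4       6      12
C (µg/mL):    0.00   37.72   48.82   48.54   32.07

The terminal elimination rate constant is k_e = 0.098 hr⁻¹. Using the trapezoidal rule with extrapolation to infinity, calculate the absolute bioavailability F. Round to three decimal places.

F = 0.827

Trapezoidal AUC_0→12 (oral suspension):
  [0→2]: (0.00+37.72)/2 × 2 = 37.72
  [2→4]: (37.72+48.82)/2 × 2 = 86.54
  [4→6]: (48.82+48.54)/2 × 2 = 97.36
  [6→12]: (48.54+32.07)/2 × 6 = 241.83
  Sum = 463.45 µg/mL·hr
Tail: C_last/k_e = 32.07/0.098 = 327.245
AUC_0→∞ (oral suspension) = 463.45 + 327.245 = 790.695 µg/mL·hr
F = (AUC_ev/D_ev)/(AUC_iv/D_iv) = (790.695/500)/(478/250) = 1.58139/1.912 = 0.8271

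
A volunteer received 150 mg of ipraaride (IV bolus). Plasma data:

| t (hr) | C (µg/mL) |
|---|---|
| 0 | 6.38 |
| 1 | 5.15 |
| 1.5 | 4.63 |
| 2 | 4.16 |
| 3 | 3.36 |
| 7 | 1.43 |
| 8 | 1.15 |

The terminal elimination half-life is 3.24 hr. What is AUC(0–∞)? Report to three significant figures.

AUC = 30.4 µg/mL·hr

Trapezoidal AUC_0→8:
  [0→1]: (6.38+5.15)/2 × 1 = 5.765
  [1→1.5]: (5.15+4.63)/2 × 0.5 = 2.445
  [1.5→2]: (4.63+4.16)/2 × 0.5 = 2.1975
  [2→3]: (4.16+3.36)/2 × 1 = 3.76
  [3→7]: (3.36+1.43)/2 × 4 = 9.58
  [7→8]: (1.43+1.15)/2 × 1 = 1.29
  Sum = 25.0375 µg/mL·hr
k_e = ln2 / t½ = 0.693147 / 3.24 = 0.2139 hr^-1
Extrapolated tail: C_last / k_e = 1.15 / 0.2139 = 5.376
AUC_0→∞ = 25.0375 + 5.376 = 30.4135 µg/mL·hr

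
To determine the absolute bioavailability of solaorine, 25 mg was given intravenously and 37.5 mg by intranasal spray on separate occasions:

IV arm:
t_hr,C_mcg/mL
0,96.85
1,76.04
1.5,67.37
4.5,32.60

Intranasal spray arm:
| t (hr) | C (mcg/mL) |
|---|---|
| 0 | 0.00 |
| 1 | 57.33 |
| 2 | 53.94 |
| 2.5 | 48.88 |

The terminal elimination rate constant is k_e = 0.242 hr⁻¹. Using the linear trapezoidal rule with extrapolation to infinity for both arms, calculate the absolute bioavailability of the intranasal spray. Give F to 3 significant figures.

Trapezoidal AUC_0→4.5 (IV):
  [0→1]: (96.85+76.04)/2 × 1 = 86.445
  [1→1.5]: (76.04+67.37)/2 × 0.5 = 35.8525
  [1.5→4.5]: (67.37+32.60)/2 × 3 = 149.955
  Sum = 272.2525 mcg/mL·hr
IV tail: 32.60/0.242 = 134.711; AUC_iv,0→∞ = 272.2525 + 134.711 = 406.9635 mcg/mL·hr
Trapezoidal AUC_0→2.5 (intranasal spray):
  [0→1]: (0.00+57.33)/2 × 1 = 28.665
  [1→2]: (57.33+53.94)/2 × 1 = 55.635
  [2→2.5]: (53.94+48.88)/2 × 0.5 = 25.705
  Sum = 110.005 mcg/mL·hr
intranasal spray tail: 48.88/0.242 = 201.983; AUC_ev,0→∞ = 110.005 + 201.983 = 311.988 mcg/mL·hr
F = (AUC_ev/D_ev)/(AUC_iv/D_iv) = (311.988/37.5)/(406.9635/25) = 8.31968/16.27854 = 0.5111

F = 0.511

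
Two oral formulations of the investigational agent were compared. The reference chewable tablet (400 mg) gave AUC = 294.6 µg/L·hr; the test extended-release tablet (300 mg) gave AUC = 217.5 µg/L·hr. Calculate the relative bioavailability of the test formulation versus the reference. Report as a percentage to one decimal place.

F_rel = 98.4%

F_rel = (AUC_test/D_test) / (AUC_ref/D_ref)
      = (217.5/300) / (294.6/400)
      = 0.725 / 0.7365 = 0.9844 = 98.44%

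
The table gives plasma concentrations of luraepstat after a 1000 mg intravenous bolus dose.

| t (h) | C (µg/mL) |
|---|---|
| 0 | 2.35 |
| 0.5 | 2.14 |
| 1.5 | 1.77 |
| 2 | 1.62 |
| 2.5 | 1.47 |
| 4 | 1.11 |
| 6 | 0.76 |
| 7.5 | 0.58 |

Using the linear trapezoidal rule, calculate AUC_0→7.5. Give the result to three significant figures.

Trapezoidal AUC_0→7.5:
  [0→0.5]: (2.35+2.14)/2 × 0.5 = 1.1225
  [0.5→1.5]: (2.14+1.77)/2 × 1 = 1.955
  [1.5→2]: (1.77+1.62)/2 × 0.5 = 0.8475
  [2→2.5]: (1.62+1.47)/2 × 0.5 = 0.7725
  [2.5→4]: (1.47+1.11)/2 × 1.5 = 1.935
  [4→6]: (1.11+0.76)/2 × 2 = 1.87
  [6→7.5]: (0.76+0.58)/2 × 1.5 = 1.005
  Sum = 9.5075 µg/mL·h

AUC = 9.51 µg/mL·h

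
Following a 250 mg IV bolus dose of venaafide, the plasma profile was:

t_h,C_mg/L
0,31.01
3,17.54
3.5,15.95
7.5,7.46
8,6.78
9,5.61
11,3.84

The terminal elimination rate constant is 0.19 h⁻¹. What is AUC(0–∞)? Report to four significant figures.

AUC = 167.4 mg/L·h

Trapezoidal AUC_0→11:
  [0→3]: (31.01+17.54)/2 × 3 = 72.825
  [3→3.5]: (17.54+15.95)/2 × 0.5 = 8.3725
  [3.5→7.5]: (15.95+7.46)/2 × 4 = 46.82
  [7.5→8]: (7.46+6.78)/2 × 0.5 = 3.56
  [8→9]: (6.78+5.61)/2 × 1 = 6.195
  [9→11]: (5.61+3.84)/2 × 2 = 9.45
  Sum = 147.2225 mg/L·h
Extrapolated tail: C_last / k_e = 3.84 / 0.19 = 20.211
AUC_0→∞ = 147.2225 + 20.211 = 167.4335 mg/L·h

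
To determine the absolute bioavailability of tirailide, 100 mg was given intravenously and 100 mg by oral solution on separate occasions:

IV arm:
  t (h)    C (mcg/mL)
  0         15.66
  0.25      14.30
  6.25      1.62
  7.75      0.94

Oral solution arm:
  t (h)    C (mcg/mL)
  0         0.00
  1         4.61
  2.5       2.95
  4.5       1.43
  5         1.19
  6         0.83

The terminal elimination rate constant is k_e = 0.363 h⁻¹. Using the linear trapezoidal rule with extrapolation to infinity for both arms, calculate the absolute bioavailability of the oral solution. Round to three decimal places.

Trapezoidal AUC_0→7.75 (IV):
  [0→0.25]: (15.66+14.30)/2 × 0.25 = 3.745
  [0.25→6.25]: (14.30+1.62)/2 × 6 = 47.76
  [6.25→7.75]: (1.62+0.94)/2 × 1.5 = 1.92
  Sum = 53.425 mcg/mL·h
IV tail: 0.94/0.363 = 2.590; AUC_iv,0→∞ = 53.425 + 2.590 = 56.015 mcg/mL·h
Trapezoidal AUC_0→6 (oral solution):
  [0→1]: (0.00+4.61)/2 × 1 = 2.305
  [1→2.5]: (4.61+2.95)/2 × 1.5 = 5.67
  [2.5→4.5]: (2.95+1.43)/2 × 2 = 4.38
  [4.5→5]: (1.43+1.19)/2 × 0.5 = 0.655
  [5→6]: (1.19+0.83)/2 × 1 = 1.01
  Sum = 14.02 mcg/mL·h
oral solution tail: 0.83/0.363 = 2.287; AUC_ev,0→∞ = 14.02 + 2.287 = 16.307 mcg/mL·h
F = (AUC_ev/D_ev)/(AUC_iv/D_iv) = (16.307/100)/(56.015/100) = 0.16307/0.56015 = 0.2911

F = 0.291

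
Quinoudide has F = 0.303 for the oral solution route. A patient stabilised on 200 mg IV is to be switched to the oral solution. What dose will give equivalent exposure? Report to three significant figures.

D_oral = 660 mg

For equal systemic exposure: F × D_ev = D_iv
D_ev = D_iv / F = 200 / 0.303 = 660.066 mg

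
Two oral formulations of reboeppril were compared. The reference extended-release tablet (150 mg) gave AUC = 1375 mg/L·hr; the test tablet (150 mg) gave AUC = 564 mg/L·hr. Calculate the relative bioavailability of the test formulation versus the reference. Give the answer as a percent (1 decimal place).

F_rel = 41.0%

F_rel = (AUC_test/D_test) / (AUC_ref/D_ref)
      = (564/150) / (1375/150)
      = 3.76 / 9.16667 = 0.4102 = 41.02%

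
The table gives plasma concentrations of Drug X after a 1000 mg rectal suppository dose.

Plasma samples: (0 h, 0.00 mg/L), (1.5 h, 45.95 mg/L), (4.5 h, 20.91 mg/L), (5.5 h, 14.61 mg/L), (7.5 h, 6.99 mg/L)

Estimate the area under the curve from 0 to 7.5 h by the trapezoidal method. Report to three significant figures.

AUC = 174 mg/L·h

Trapezoidal AUC_0→7.5:
  [0→1.5]: (0.00+45.95)/2 × 1.5 = 34.4625
  [1.5→4.5]: (45.95+20.91)/2 × 3 = 100.29
  [4.5→5.5]: (20.91+14.61)/2 × 1 = 17.76
  [5.5→7.5]: (14.61+6.99)/2 × 2 = 21.6
  Sum = 174.1125 mg/L·h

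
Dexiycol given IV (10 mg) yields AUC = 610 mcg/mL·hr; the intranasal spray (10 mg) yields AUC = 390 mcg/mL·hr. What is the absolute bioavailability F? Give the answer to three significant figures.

F = (AUC_ev / D_ev) / (AUC_iv / D_iv)
  = (390/10) / (610/10)
  = 39 / 61 = 0.6393

F = 0.639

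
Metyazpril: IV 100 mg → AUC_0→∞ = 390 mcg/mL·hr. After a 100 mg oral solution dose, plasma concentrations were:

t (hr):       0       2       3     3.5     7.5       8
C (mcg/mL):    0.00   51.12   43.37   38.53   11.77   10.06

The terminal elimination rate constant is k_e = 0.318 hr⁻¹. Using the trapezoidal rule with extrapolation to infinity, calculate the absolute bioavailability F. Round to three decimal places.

Trapezoidal AUC_0→8 (oral solution):
  [0→2]: (0.00+51.12)/2 × 2 = 51.12
  [2→3]: (51.12+43.37)/2 × 1 = 47.245
  [3→3.5]: (43.37+38.53)/2 × 0.5 = 20.475
  [3.5→7.5]: (38.53+11.77)/2 × 4 = 100.6
  [7.5→8]: (11.77+10.06)/2 × 0.5 = 5.4575
  Sum = 224.8975 mcg/mL·hr
Tail: C_last/k_e = 10.06/0.318 = 31.635
AUC_0→∞ (oral solution) = 224.8975 + 31.635 = 256.5325 mcg/mL·hr
F = (AUC_ev/D_ev)/(AUC_iv/D_iv) = (256.5325/100)/(390/100) = 2.565325/3.9 = 0.6578

F = 0.658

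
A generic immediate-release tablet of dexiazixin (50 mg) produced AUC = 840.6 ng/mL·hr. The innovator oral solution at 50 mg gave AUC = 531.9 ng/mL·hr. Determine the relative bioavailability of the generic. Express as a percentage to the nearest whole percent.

F_rel = 158%

F_rel = (AUC_test/D_test) / (AUC_ref/D_ref)
      = (840.6/50) / (531.9/50)
      = 16.812 / 10.638 = 1.5804 = 158.04%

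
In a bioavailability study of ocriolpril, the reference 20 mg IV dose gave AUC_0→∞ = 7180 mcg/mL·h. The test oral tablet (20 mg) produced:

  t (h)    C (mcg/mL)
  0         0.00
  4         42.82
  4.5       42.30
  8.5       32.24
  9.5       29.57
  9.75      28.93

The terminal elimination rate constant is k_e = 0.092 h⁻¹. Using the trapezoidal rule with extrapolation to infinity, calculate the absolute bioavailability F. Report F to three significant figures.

Trapezoidal AUC_0→9.75 (oral tablet):
  [0→4]: (0.00+42.82)/2 × 4 = 85.64
  [4→4.5]: (42.82+42.30)/2 × 0.5 = 21.28
  [4.5→8.5]: (42.30+32.24)/2 × 4 = 149.08
  [8.5→9.5]: (32.24+29.57)/2 × 1 = 30.905
  [9.5→9.75]: (29.57+28.93)/2 × 0.25 = 7.3125
  Sum = 294.2175 mcg/mL·h
Tail: C_last/k_e = 28.93/0.092 = 314.457
AUC_0→∞ (oral tablet) = 294.2175 + 314.457 = 608.6745 mcg/mL·h
F = (AUC_ev/D_ev)/(AUC_iv/D_iv) = (608.6745/20)/(7180/20) = 30.433725/359 = 0.0848

F = 0.0848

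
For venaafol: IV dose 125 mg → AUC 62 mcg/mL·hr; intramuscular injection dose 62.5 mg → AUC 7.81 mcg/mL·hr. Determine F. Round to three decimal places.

F = (AUC_ev / D_ev) / (AUC_iv / D_iv)
  = (7.81/62.5) / (62/125)
  = 0.12496 / 0.496 = 0.2519

F = 0.252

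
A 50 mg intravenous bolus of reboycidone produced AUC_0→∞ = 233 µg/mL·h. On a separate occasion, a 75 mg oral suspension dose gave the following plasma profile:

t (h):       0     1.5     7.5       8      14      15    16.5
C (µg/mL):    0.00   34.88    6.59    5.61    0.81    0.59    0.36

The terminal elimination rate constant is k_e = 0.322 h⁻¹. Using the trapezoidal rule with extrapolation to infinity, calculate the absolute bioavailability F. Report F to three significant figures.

F = 0.502

Trapezoidal AUC_0→16.5 (oral suspension):
  [0→1.5]: (0.00+34.88)/2 × 1.5 = 26.16
  [1.5→7.5]: (34.88+6.59)/2 × 6 = 124.41
  [7.5→8]: (6.59+5.61)/2 × 0.5 = 3.05
  [8→14]: (5.61+0.81)/2 × 6 = 19.26
  [14→15]: (0.81+0.59)/2 × 1 = 0.7
  [15→16.5]: (0.59+0.36)/2 × 1.5 = 0.7125
  Sum = 174.2925 µg/mL·h
Tail: C_last/k_e = 0.36/0.322 = 1.118
AUC_0→∞ (oral suspension) = 174.2925 + 1.118 = 175.4105 µg/mL·h
F = (AUC_ev/D_ev)/(AUC_iv/D_iv) = (175.4105/75)/(233/50) = 2.33881/4.66 = 0.5019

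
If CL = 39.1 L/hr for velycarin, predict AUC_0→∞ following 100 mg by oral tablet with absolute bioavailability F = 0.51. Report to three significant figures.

AUC_0→∞ = F × Dose / CL
        = 0.51 × 100 / 39.1 = 1.30435 mg/L·hr

AUC = 1.30 mg/L·hr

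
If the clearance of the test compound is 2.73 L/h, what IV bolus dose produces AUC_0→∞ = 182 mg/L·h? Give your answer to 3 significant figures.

Dose_iv = CL × AUC_0→∞
     = 2.73 × 182 = 496.86 mg

Dose = 497 mg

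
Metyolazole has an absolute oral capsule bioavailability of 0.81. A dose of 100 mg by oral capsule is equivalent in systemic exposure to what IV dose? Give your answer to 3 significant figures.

Systemic exposure from an extravascular dose = F × D_ev, so the equivalent IV dose is F × D_ev.
D_iv = F × D_ev = 0.81 × 100 = 81 mg

D_iv = 81.0 mg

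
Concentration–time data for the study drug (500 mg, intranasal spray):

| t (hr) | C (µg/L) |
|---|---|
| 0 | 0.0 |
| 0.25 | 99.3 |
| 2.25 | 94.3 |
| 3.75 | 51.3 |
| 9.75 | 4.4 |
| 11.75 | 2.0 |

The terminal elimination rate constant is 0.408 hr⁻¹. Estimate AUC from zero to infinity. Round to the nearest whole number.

Trapezoidal AUC_0→11.75:
  [0→0.25]: (0.0+99.3)/2 × 0.25 = 12.4125
  [0.25→2.25]: (99.3+94.3)/2 × 2 = 193.6
  [2.25→3.75]: (94.3+51.3)/2 × 1.5 = 109.2
  [3.75→9.75]: (51.3+4.4)/2 × 6 = 167.1
  [9.75→11.75]: (4.4+2.0)/2 × 2 = 6.4
  Sum = 488.7125 µg/L·hr
Extrapolated tail: C_last / k_e = 2.0 / 0.408 = 4.902
AUC_0→∞ = 488.7125 + 4.902 = 493.6145 µg/L·hr

AUC = 494 µg/L·hr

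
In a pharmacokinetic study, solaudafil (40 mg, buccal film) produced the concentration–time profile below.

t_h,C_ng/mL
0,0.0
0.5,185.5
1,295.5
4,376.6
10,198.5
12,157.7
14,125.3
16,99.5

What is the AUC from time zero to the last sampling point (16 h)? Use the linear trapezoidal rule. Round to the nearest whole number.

Trapezoidal AUC_0→16:
  [0→0.5]: (0.0+185.5)/2 × 0.5 = 46.375
  [0.5→1]: (185.5+295.5)/2 × 0.5 = 120.25
  [1→4]: (295.5+376.6)/2 × 3 = 1008.15
  [4→10]: (376.6+198.5)/2 × 6 = 1725.3
  [10→12]: (198.5+157.7)/2 × 2 = 356.2
  [12→14]: (157.7+125.3)/2 × 2 = 283.0
  [14→16]: (125.3+99.5)/2 × 2 = 224.8
  Sum = 3764.075 ng/mL·h

AUC = 3764 ng/mL·h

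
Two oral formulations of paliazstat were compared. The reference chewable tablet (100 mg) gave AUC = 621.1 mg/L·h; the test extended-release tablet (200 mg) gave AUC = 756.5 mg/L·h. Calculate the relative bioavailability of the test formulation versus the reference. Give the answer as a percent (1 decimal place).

F_rel = (AUC_test/D_test) / (AUC_ref/D_ref)
      = (756.5/200) / (621.1/100)
      = 3.7825 / 6.211 = 0.6090 = 60.90%

F_rel = 60.9%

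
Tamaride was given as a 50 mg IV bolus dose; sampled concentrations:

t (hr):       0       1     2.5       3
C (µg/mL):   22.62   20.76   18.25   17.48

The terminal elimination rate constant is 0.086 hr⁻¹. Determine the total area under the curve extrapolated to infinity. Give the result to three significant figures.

Trapezoidal AUC_0→3:
  [0→1]: (22.62+20.76)/2 × 1 = 21.69
  [1→2.5]: (20.76+18.25)/2 × 1.5 = 29.2575
  [2.5→3]: (18.25+17.48)/2 × 0.5 = 8.9325
  Sum = 59.88 µg/mL·hr
Extrapolated tail: C_last / k_e = 17.48 / 0.086 = 203.256
AUC_0→∞ = 59.88 + 203.256 = 263.136 µg/mL·hr

AUC = 263 µg/mL·hr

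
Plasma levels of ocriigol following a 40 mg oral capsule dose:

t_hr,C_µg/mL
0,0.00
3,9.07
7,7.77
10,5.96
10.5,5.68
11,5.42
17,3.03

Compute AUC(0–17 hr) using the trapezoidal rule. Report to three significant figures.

Trapezoidal AUC_0→17:
  [0→3]: (0.00+9.07)/2 × 3 = 13.605
  [3→7]: (9.07+7.77)/2 × 4 = 33.68
  [7→10]: (7.77+5.96)/2 × 3 = 20.595
  [10→10.5]: (5.96+5.68)/2 × 0.5 = 2.91
  [10.5→11]: (5.68+5.42)/2 × 0.5 = 2.775
  [11→17]: (5.42+3.03)/2 × 6 = 25.35
  Sum = 98.915 µg/mL·hr

AUC = 98.9 µg/mL·hr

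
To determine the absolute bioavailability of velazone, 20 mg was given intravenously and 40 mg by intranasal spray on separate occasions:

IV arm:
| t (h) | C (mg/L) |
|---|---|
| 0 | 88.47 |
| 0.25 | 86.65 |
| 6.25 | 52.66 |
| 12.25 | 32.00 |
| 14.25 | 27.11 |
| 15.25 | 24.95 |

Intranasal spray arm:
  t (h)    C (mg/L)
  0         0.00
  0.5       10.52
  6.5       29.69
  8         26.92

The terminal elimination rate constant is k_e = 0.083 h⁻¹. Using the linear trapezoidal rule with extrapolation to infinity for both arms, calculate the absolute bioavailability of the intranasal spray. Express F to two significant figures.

F = 0.23

Trapezoidal AUC_0→15.25 (IV):
  [0→0.25]: (88.47+86.65)/2 × 0.25 = 21.89
  [0.25→6.25]: (86.65+52.66)/2 × 6 = 417.93
  [6.25→12.25]: (52.66+32.00)/2 × 6 = 253.98
  [12.25→14.25]: (32.00+27.11)/2 × 2 = 59.11
  [14.25→15.25]: (27.11+24.95)/2 × 1 = 26.03
  Sum = 778.94 mg/L·h
IV tail: 24.95/0.083 = 300.602; AUC_iv,0→∞ = 778.94 + 300.602 = 1079.542 mg/L·h
Trapezoidal AUC_0→8 (intranasal spray):
  [0→0.5]: (0.00+10.52)/2 × 0.5 = 2.63
  [0.5→6.5]: (10.52+29.69)/2 × 6 = 120.63
  [6.5→8]: (29.69+26.92)/2 × 1.5 = 42.4575
  Sum = 165.7175 mg/L·h
intranasal spray tail: 26.92/0.083 = 324.337; AUC_ev,0→∞ = 165.7175 + 324.337 = 490.0545 mg/L·h
F = (AUC_ev/D_ev)/(AUC_iv/D_iv) = (490.0545/40)/(1079.542/20) = 12.2514/53.9771 = 0.2270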